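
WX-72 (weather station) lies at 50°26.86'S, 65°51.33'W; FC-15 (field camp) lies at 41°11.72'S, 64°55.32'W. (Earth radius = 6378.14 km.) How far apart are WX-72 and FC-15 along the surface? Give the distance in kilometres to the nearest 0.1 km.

1032.5 km

WX-72: φ = -50.44767°, λ = -65.85550°
FC-15: φ = -41.19533°, λ = -64.92200°
Δφ = 9.2523°,  Δλ = 0.9335°
a = sin²(Δφ/2) + cos φ₁ cos φ₂ sin²(Δλ/2) = 0.006537
c = 2·arcsin(√a) = 0.161879 rad = 9.2750°
d = R·c = 6378.14 × 0.161879 = 1032.5 km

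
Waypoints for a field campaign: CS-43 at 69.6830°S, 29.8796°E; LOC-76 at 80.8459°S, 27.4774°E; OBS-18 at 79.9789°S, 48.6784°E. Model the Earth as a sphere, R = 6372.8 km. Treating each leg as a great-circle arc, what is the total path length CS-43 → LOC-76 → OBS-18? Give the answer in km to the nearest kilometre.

1645 km

CS-43→LOC-76: c = 0.195080 rad, d = 1243.21 km
LOC-76→OBS-18: c = 0.063069 rad, d = 401.92 km
Total = 1243.21 + 401.92 = 1645.13 km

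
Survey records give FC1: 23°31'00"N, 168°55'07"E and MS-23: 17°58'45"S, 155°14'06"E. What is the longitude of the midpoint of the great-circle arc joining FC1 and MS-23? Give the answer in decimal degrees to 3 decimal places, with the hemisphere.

161.951°E

FC1: φ = +23.51667°, λ = +168.91861°
MS-23: φ = -17.97917°, λ = +155.23500°
Bx = cos φ₂ cos Δλ = 0.924172,  By = cos φ₂ sin Δλ = -0.225009
φₘ = atan2(sin φ₁ + sin φ₂, √((cos φ₁ + Bx)² + By²)) = 2.78857°
λₘ = λ₁ + atan2(By, cos φ₁ + Bx) = 161.95086°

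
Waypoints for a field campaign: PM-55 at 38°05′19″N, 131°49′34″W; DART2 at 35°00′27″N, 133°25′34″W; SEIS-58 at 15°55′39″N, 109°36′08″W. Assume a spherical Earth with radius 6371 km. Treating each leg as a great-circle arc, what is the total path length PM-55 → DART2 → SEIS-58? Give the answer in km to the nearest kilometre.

PM-55: φ = +38.08861°, λ = -131.82611°
DART2: φ = +35.00750°, λ = -133.42611°
SEIS-58: φ = +15.92750°, λ = -109.60222°
PM-55→DART2: c = 0.058265 rad, d = 371.20 km
DART2→SEIS-58: c = 0.499233 rad, d = 3180.61 km
Total = 371.20 + 3180.61 = 3551.82 km

3552 km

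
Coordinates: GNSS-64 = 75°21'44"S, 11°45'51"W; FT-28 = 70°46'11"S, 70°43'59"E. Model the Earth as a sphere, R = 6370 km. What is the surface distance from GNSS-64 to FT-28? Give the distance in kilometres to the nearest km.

GNSS-64: φ = -75.36222°, λ = -11.76417°
FT-28: φ = -70.76972°, λ = +70.73306°
Δφ = 4.5925°,  Δλ = 82.4972°
a = sin²(Δφ/2) + cos φ₁ cos φ₂ sin²(Δλ/2) = 0.037788
c = 2·arcsin(√a) = 0.391273 rad = 22.4183°
d = R·c = 6370 × 0.391273 = 2492.4 km

2492 km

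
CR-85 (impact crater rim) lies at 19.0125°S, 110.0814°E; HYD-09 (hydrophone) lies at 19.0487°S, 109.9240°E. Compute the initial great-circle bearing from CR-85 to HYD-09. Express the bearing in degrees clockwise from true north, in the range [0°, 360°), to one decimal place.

256.3°

Δλ = -0.1574°
y = sin Δλ · cos φ₂ = -0.002597
x = cos φ₁ sin φ₂ − sin φ₁ cos φ₂ cos Δλ = -0.000633
θ = atan2(y, x) = -103.6992° → 256.3008° (mod 360°)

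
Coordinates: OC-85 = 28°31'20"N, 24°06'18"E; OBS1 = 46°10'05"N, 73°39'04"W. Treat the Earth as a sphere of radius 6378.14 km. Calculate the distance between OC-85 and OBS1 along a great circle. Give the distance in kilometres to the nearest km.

OC-85: φ = +28.52222°, λ = +24.10500°
OBS1: φ = +46.16806°, λ = -73.65111°
Δφ = 17.6458°,  Δλ = -97.7561°
a = sin²(Δφ/2) + cos φ₁ cos φ₂ sin²(Δλ/2) = 0.368832
c = 2·arcsin(√a) = 1.305354 rad = 74.7913°
d = R·c = 6378.14 × 1.305354 = 8325.7 km

8326 km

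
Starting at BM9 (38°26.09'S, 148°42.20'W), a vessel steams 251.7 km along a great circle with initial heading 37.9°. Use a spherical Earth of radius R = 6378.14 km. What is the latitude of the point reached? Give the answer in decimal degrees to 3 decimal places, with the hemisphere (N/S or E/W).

BM9: φ = -38.43483°, λ = -148.70333°
δ = d/R = 251.7/6378.14 = 0.039463 rad
φ₂ = arcsin(sin φ₁ cos δ + cos φ₁ sin δ cos θ)
   = arcsin(-0.62162·0.99922 + 0.78332·0.03945·0.78908) = -36.63780°
λ₂ = λ₁ + atan2(sin θ sin δ cos φ₁, cos δ − sin φ₁ sin φ₂) = -146.97260°

36.638°S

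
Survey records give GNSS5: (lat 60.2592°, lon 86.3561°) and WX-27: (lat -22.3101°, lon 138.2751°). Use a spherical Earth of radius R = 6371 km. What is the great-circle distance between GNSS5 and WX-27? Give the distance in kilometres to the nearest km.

10304 km

Δφ = -82.5693°,  Δλ = 51.9190°
a = sin²(Δφ/2) + cos φ₁ cos φ₂ sin²(Δλ/2) = 0.523276
c = 2·arcsin(√a) = 1.617364 rad = 92.6682°
d = R·c = 6371 × 1.617364 = 10304.2 km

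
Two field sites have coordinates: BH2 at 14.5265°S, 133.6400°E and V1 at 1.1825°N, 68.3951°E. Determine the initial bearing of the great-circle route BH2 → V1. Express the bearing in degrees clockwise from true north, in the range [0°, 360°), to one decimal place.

Δλ = -65.2449°
y = sin Δλ · cos φ₂ = -0.907913
x = cos φ₁ sin φ₂ − sin φ₁ cos φ₂ cos Δλ = 0.124987
θ = atan2(y, x) = -82.1617° → 277.8383° (mod 360°)

277.8°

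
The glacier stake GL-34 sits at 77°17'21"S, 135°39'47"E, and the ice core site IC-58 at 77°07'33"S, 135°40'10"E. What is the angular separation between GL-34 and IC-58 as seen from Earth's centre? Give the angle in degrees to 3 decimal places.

GL-34: φ = -77.28917°, λ = +135.66306°
IC-58: φ = -77.12583°, λ = +135.66944°
Δφ = 0.1633°,  Δλ = 0.0064°
a = sin²(Δφ/2) + cos φ₁ cos φ₂ sin²(Δλ/2) = 0.000002
c = 2·arcsin(√a) = 0.002851 rad = 0.1633°

0.163°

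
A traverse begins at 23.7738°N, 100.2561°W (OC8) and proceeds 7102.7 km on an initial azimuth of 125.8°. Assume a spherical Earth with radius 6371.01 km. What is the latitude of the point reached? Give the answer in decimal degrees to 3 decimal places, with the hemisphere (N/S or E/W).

17.646°S

δ = d/R = 7102.7/6371.01 = 1.114847 rad
φ₂ = arcsin(sin φ₁ cos δ + cos φ₁ sin δ cos θ)
   = arcsin(0.40313·0.44032 + 0.91514·0.89784·-0.58496) = -17.64577°
λ₂ = λ₁ + atan2(sin θ sin δ cos φ₁, cos δ − sin φ₁ sin φ₂) = -50.42351°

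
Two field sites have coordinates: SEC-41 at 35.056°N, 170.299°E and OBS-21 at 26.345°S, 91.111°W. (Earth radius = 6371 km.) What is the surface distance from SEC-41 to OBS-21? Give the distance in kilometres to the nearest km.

12384 km

Δφ = -61.4010°,  Δλ = 98.5900°
a = sin²(Δφ/2) + cos φ₁ cos φ₂ sin²(Δλ/2) = 0.682231
c = 2·arcsin(√a) = 1.943852 rad = 111.3745°
d = R·c = 6371 × 1.943852 = 12384.3 km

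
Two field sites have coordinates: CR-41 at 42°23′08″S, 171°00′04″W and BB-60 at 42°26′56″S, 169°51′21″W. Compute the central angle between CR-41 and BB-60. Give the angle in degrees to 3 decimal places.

0.848°

CR-41: φ = -42.38556°, λ = -171.00111°
BB-60: φ = -42.44889°, λ = -169.85583°
Δφ = -0.0633°,  Δλ = 1.1453°
a = sin²(Δφ/2) + cos φ₁ cos φ₂ sin²(Δλ/2) = 0.000055
c = 2·arcsin(√a) = 0.014798 rad = 0.8479°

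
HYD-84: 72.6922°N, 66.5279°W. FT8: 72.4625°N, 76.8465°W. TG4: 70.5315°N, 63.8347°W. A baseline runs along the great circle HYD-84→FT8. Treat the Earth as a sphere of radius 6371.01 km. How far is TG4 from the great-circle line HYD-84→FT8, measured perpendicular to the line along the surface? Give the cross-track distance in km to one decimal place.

δ₁₃ = central angle HYD-84→TG4 = 0.040512 rad  (haversine)
θ₁₃ = bearing HYD-84→TG4 = 157.253°,  θ₁₂ = bearing HYD-84→FT8 = 270.683°
dₓₜ = R·arcsin(sin δ₁₃ · sin(θ₁₃ − θ₁₂)) = 6371.01·arcsin(0.04050·sin(-113.431°)) = -236.811 km
|dₓₜ| = 236.811 km

236.8 km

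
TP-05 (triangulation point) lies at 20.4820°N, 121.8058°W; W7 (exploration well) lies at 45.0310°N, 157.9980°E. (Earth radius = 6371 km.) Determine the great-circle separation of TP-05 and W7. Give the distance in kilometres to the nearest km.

7659 km

Δφ = 24.5490°,  Δλ = -80.1962°
a = sin²(Δφ/2) + cos φ₁ cos φ₂ sin²(Δλ/2) = 0.319855
c = 2·arcsin(√a) = 1.202218 rad = 68.8820°
d = R·c = 6371 × 1.202218 = 7659.3 km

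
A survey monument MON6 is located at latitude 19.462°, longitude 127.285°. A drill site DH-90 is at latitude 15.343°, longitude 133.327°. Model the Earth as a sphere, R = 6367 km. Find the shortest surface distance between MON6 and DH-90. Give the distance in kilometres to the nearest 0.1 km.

787.2 km

Δφ = -4.1190°,  Δλ = 6.0420°
a = sin²(Δφ/2) + cos φ₁ cos φ₂ sin²(Δλ/2) = 0.003817
c = 2·arcsin(√a) = 0.123642 rad = 7.0841°
d = R·c = 6367 × 0.123642 = 787.2 km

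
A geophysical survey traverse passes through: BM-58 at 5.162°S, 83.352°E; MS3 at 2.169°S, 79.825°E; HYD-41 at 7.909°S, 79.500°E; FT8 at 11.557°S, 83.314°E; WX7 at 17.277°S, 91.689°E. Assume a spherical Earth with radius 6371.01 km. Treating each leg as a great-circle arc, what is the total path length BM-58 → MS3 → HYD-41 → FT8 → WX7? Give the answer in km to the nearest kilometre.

2839 km

BM-58→MS3: c = 0.080634 rad, d = 513.72 km
MS3→HYD-41: c = 0.100341 rad, d = 639.27 km
HYD-41→FT8: c = 0.091415 rad, d = 582.41 km
FT8→WX7: c = 0.173165 rad, d = 1103.23 km
Total = 513.72 + 639.27 + 582.41 + 1103.23 = 2838.63 km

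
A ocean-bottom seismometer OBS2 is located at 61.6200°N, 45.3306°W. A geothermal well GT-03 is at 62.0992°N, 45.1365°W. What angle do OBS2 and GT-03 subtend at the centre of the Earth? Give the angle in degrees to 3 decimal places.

0.488°

Δφ = 0.4792°,  Δλ = 0.1941°
a = sin²(Δφ/2) + cos φ₁ cos φ₂ sin²(Δλ/2) = 0.000018
c = 2·arcsin(√a) = 0.008515 rad = 0.4879°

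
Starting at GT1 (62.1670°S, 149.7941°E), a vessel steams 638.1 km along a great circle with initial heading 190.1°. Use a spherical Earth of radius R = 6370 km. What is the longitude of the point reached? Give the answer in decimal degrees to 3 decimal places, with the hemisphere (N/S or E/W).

147.134°E

δ = d/R = 638.1/6370 = 0.100173 rad
φ₂ = arcsin(sin φ₁ cos δ + cos φ₁ sin δ cos θ)
   = arcsin(-0.88431·0.99499 + 0.46690·0.10001·-0.98450) = -67.79651°
λ₂ = λ₁ + atan2(sin θ sin δ cos φ₁, cos δ − sin φ₁ sin φ₂) = 147.13414°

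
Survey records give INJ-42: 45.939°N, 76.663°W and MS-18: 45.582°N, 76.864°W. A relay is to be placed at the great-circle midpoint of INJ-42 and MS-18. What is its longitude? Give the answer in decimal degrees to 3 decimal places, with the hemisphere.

Bx = cos φ₂ cos Δλ = 0.699883,  By = cos φ₂ sin Δλ = -0.002455
φₘ = atan2(sin φ₁ + sin φ₂, √((cos φ₁ + Bx)² + By²)) = 45.76054°
λₘ = λ₁ + atan2(By, cos φ₁ + Bx) = -76.76382°

76.764°W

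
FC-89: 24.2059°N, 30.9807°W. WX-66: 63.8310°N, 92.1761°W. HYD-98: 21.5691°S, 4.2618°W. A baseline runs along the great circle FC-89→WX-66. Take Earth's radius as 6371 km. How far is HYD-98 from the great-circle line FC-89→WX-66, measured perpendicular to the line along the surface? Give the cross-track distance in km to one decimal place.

δ₁₃ = central angle FC-89→HYD-98 = 0.918631 rad  (haversine)
θ₁₃ = bearing FC-89→HYD-98 = 148.258°,  θ₁₂ = bearing FC-89→WX-66 = 332.151°
dₓₜ = R·arcsin(sin δ₁₃ · sin(θ₁₃ − θ₁₂)) = 6371·arcsin(0.79477·sin(-183.894°)) = 343.993 km
|dₓₜ| = 343.993 km

344.0 km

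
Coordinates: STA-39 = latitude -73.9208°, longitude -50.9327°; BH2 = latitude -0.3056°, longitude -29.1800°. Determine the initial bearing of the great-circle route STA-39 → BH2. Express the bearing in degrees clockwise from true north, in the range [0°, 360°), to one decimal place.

22.6°

Δλ = 21.7527°
y = sin Δλ · cos φ₂ = 0.370596
x = cos φ₁ sin φ₂ − sin φ₁ cos φ₂ cos Δλ = 0.890968
θ = atan2(y, x) = 22.5848° → 22.5848° (mod 360°)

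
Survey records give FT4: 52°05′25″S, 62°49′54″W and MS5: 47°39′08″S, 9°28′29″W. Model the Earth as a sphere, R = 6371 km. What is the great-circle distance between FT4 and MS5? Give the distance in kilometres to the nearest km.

3768 km

FT4: φ = -52.09028°, λ = -62.83167°
MS5: φ = -47.65222°, λ = -9.47472°
Δφ = 4.4381°,  Δλ = 53.3569°
a = sin²(Δφ/2) + cos φ₁ cos φ₂ sin²(Δλ/2) = 0.084934
c = 2·arcsin(√a) = 0.591451 rad = 33.8876°
d = R·c = 6371 × 0.591451 = 3768.1 km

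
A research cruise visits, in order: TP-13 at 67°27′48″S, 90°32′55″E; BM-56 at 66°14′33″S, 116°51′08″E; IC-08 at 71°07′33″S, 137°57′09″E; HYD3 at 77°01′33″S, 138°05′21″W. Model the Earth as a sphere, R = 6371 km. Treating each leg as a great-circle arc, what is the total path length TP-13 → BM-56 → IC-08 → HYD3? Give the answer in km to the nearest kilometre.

TP-13: φ = -67.46333°, λ = +90.54861°
BM-56: φ = -66.24250°, λ = +116.85222°
IC-08: φ = -71.12583°, λ = +137.95250°
HYD3: φ = -77.02583°, λ = -138.08917°
TP-13→BM-56: c = 0.180326 rad, d = 1148.86 km
BM-56→IC-08: c = 0.157439 rad, d = 1003.04 km
IC-08→HYD3: c = 0.377146 rad, d = 2402.80 km
Total = 1148.86 + 1003.04 + 2402.80 = 4554.69 km

4555 km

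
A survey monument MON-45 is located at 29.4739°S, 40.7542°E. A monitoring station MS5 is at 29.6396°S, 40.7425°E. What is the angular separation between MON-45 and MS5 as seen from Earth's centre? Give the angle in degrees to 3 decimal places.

0.166°

Δφ = -0.1657°,  Δλ = -0.0117°
a = sin²(Δφ/2) + cos φ₁ cos φ₂ sin²(Δλ/2) = 0.000002
c = 2·arcsin(√a) = 0.002897 rad = 0.1660°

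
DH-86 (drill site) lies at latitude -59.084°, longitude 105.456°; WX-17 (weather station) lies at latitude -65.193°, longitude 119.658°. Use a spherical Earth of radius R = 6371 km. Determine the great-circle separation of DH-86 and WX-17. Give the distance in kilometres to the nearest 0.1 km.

Δφ = -6.1090°,  Δλ = 14.2020°
a = sin²(Δφ/2) + cos φ₁ cos φ₂ sin²(Δλ/2) = 0.006134
c = 2·arcsin(√a) = 0.156794 rad = 8.9837°
d = R·c = 6371 × 0.156794 = 998.9 km

998.9 km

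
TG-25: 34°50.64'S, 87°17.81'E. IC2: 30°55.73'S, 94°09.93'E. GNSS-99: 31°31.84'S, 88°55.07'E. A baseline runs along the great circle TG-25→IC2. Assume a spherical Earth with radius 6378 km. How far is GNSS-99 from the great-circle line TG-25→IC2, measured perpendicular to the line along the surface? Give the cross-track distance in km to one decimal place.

228.6 km

TG-25: φ = -34.84400°, λ = +87.29683°
IC2: φ = -30.92883°, λ = +94.16550°
GNSS-99: φ = -31.53067°, λ = +88.91783°
δ₁₃ = central angle TG-25→GNSS-99 = 0.062485 rad  (haversine)
θ₁₃ = bearing TG-25→GNSS-99 = 22.714°,  θ₁₂ = bearing TG-25→IC2 = 57.737°
dₓₜ = R·arcsin(sin δ₁₃ · sin(θ₁₃ − θ₁₂)) = 6378·arcsin(0.06244·sin(-35.023°)) = -228.617 km
|dₓₜ| = 228.617 km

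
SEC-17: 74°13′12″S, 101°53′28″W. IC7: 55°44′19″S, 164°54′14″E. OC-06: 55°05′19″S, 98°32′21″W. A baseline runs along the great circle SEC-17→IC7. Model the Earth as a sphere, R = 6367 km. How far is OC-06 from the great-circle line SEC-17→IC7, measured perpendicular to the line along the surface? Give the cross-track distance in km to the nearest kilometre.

1832 km

SEC-17: φ = -74.22000°, λ = -101.89111°
IC7: φ = -55.73861°, λ = +164.90389°
OC-06: φ = -55.08861°, λ = -98.53917°
δ₁₃ = central angle SEC-17→OC-06 = 0.334717 rad  (haversine)
θ₁₃ = bearing SEC-17→OC-06 = 5.846°,  θ₁₂ = bearing SEC-17→IC7 = 245.594°
dₓₜ = R·arcsin(sin δ₁₃ · sin(θ₁₃ − θ₁₂)) = 6367·arcsin(0.32850·sin(-239.748°)) = 1831.901 km
|dₓₜ| = 1831.901 km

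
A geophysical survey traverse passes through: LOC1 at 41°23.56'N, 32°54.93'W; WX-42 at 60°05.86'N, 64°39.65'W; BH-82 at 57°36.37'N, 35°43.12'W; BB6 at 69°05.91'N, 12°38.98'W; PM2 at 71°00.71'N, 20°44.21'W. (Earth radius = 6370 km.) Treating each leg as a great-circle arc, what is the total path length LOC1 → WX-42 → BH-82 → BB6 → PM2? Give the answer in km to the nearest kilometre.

6743 km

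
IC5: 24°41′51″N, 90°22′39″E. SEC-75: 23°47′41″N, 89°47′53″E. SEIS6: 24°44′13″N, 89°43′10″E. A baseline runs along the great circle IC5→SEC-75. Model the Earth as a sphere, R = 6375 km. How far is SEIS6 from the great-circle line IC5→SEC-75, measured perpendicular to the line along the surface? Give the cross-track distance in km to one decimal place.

IC5: φ = +24.69750°, λ = +90.37750°
SEC-75: φ = +23.79472°, λ = +89.79806°
SEIS6: φ = +24.73694°, λ = +89.71944°
δ₁₃ = central angle IC5→SEIS6 = 0.010456 rad  (haversine)
θ₁₃ = bearing IC5→SEIS6 = 273.913°,  θ₁₂ = bearing IC5→SEC-75 = 210.457°
dₓₜ = R·arcsin(sin δ₁₃ · sin(θ₁₃ − θ₁₂)) = 6375·arcsin(0.01046·sin(63.456°)) = 59.629 km
|dₓₜ| = 59.629 km

59.6 km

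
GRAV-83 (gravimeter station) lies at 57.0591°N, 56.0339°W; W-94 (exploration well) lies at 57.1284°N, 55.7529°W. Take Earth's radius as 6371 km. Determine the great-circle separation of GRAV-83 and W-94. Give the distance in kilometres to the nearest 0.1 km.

18.6 km

Δφ = 0.0693°,  Δλ = 0.2810°
a = sin²(Δφ/2) + cos φ₁ cos φ₂ sin²(Δλ/2) = 0.000002
c = 2·arcsin(√a) = 0.002926 rad = 0.1677°
d = R·c = 6371 × 0.002926 = 18.6 km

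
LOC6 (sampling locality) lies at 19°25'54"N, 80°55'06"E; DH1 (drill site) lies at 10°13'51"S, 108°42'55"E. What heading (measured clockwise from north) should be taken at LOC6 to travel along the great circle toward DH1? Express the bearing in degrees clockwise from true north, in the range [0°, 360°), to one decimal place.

134.9°

LOC6: φ = +19.43167°, λ = +80.91833°
DH1: φ = -10.23083°, λ = +108.71528°
Δλ = 27.7969°
y = sin Δλ · cos φ₂ = 0.458925
x = cos φ₁ sin φ₂ − sin φ₁ cos φ₂ cos Δλ = -0.457111
θ = atan2(y, x) = 134.8865° → 134.8865° (mod 360°)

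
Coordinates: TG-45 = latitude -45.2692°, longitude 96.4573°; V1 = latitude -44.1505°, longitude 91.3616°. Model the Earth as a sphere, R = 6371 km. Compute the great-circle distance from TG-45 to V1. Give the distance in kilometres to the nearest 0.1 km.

421.4 km

Δφ = 1.1187°,  Δλ = -5.0957°
a = sin²(Δφ/2) + cos φ₁ cos φ₂ sin²(Δλ/2) = 0.001093
c = 2·arcsin(√a) = 0.066139 rad = 3.7895°
d = R·c = 6371 × 0.066139 = 421.4 km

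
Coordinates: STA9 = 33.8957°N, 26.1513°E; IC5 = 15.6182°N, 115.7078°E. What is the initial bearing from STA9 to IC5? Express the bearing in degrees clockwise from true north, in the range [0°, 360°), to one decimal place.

77.2°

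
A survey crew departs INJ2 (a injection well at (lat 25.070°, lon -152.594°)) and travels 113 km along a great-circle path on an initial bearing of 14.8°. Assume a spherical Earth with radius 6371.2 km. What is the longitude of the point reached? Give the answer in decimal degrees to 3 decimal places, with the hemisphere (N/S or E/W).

δ = d/R = 113/6371.2 = 0.017736 rad
φ₂ = arcsin(sin φ₁ cos δ + cos φ₁ sin δ cos θ)
   = arcsin(0.42373·0.99984 + 0.90579·0.01774·0.96682) = 26.05221°
λ₂ = λ₁ + atan2(sin θ sin δ cos φ₁, cos δ − sin φ₁ sin φ₂) = -152.30507°

152.305°W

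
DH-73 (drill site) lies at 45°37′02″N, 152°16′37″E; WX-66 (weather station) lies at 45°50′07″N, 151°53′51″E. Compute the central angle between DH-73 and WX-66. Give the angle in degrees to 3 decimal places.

0.343°

DH-73: φ = +45.61722°, λ = +152.27694°
WX-66: φ = +45.83528°, λ = +151.89750°
Δφ = 0.2181°,  Δλ = -0.3794°
a = sin²(Δφ/2) + cos φ₁ cos φ₂ sin²(Δλ/2) = 0.000009
c = 2·arcsin(√a) = 0.005988 rad = 0.3431°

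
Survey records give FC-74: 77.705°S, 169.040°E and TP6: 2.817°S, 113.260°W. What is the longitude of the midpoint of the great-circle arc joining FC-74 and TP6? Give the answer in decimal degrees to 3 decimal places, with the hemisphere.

124.529°W

Bx = cos φ₂ cos Δλ = 0.212773,  By = cos φ₂ sin Δλ = 0.975865
φₘ = atan2(sin φ₁ + sin φ₂, √((cos φ₁ + Bx)² + By²)) = -43.94589°
λₘ = λ₁ + atan2(By, cos φ₁ + Bx) = -124.52909°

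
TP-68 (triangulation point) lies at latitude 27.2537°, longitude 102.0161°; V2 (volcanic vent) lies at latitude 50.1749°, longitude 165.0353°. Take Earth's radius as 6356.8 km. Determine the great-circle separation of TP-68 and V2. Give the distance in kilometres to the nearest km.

Δφ = 22.9212°,  Δλ = 63.0192°
a = sin²(Δφ/2) + cos φ₁ cos φ₂ sin²(Δλ/2) = 0.194999
c = 2·arcsin(√a) = 0.914734 rad = 52.4104°
d = R·c = 6356.8 × 0.914734 = 5814.8 km

5815 km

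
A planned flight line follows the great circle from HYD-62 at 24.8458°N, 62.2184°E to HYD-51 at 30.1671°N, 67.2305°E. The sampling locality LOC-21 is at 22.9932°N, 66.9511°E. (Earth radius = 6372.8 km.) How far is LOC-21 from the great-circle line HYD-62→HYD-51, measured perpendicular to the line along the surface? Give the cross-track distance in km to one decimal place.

δ₁₃ = central angle HYD-62→LOC-21 = 0.082131 rad  (haversine)
θ₁₃ = bearing HYD-62→LOC-21 = 112.209°,  θ₁₂ = bearing HYD-62→HYD-51 = 38.745°
dₓₜ = R·arcsin(sin δ₁₃ · sin(θ₁₃ − θ₁₂)) = 6372.8·arcsin(0.08204·sin(73.464°)) = 501.711 km
|dₓₜ| = 501.711 km

501.7 km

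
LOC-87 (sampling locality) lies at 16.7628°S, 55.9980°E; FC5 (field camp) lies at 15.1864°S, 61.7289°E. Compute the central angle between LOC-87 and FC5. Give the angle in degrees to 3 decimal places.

Δφ = 1.5764°,  Δλ = 5.7309°
a = sin²(Δφ/2) + cos φ₁ cos φ₂ sin²(Δλ/2) = 0.002499
c = 2·arcsin(√a) = 0.100013 rad = 5.7303°

5.730°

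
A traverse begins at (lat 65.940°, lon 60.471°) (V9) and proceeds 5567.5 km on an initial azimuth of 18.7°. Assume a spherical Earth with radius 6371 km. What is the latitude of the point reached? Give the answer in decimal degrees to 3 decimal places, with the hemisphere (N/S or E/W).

δ = d/R = 5567.5/6371 = 0.873882 rad
φ₂ = arcsin(sin φ₁ cos δ + cos φ₁ sin δ cos θ)
   = arcsin(0.91312·0.64185 + 0.40769·0.76683·0.94721) = 61.91084°
λ₂ = λ₁ + atan2(sin θ sin δ cos φ₁, cos δ − sin φ₁ sin φ₂) = -151.00597°

61.911°N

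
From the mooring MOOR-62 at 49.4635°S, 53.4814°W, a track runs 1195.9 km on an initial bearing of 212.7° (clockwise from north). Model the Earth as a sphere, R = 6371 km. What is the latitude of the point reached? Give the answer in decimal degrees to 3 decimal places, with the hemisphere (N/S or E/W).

δ = d/R = 1195.9/6371 = 0.187710 rad
φ₂ = arcsin(sin φ₁ cos δ + cos φ₁ sin δ cos θ)
   = arcsin(-0.75999·0.98243 + 0.64993·0.18661·-0.84151) = -58.07095°
λ₂ = λ₁ + atan2(sin θ sin δ cos φ₁, cos δ − sin φ₁ sin φ₂) = -64.47048°

58.071°S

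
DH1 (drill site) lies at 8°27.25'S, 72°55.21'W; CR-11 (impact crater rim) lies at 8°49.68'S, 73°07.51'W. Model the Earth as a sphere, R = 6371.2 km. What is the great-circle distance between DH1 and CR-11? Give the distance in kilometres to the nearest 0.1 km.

47.3 km

DH1: φ = -8.45417°, λ = -72.92017°
CR-11: φ = -8.82800°, λ = -73.12517°
Δφ = -0.3738°,  Δλ = -0.2050°
a = sin²(Δφ/2) + cos φ₁ cos φ₂ sin²(Δλ/2) = 0.000014
c = 2·arcsin(√a) = 0.007422 rad = 0.4252°
d = R·c = 6371.2 × 0.007422 = 47.3 km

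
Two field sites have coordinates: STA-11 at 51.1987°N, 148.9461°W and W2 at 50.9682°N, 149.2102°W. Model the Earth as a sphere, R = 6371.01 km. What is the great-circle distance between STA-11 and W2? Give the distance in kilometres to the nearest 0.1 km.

Δφ = -0.2305°,  Δλ = -0.2641°
a = sin²(Δφ/2) + cos φ₁ cos φ₂ sin²(Δλ/2) = 0.000006
c = 2·arcsin(√a) = 0.004957 rad = 0.2840°
d = R·c = 6371.01 × 0.004957 = 31.6 km

31.6 km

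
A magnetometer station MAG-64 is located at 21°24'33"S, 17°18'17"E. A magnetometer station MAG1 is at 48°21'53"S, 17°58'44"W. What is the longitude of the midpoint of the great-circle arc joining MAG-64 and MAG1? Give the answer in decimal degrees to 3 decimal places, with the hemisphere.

MAG-64: φ = -21.40917°, λ = +17.30472°
MAG1: φ = -48.36472°, λ = -17.97889°
Bx = cos φ₂ cos Δλ = 0.542341,  By = cos φ₂ sin Δλ = -0.383766
φₘ = atan2(sin φ₁ + sin φ₂, √((cos φ₁ + Bx)² + By²)) = -36.15377°
λₘ = λ₁ + atan2(By, cos φ₁ + Bx) = 2.70509°

2.705°E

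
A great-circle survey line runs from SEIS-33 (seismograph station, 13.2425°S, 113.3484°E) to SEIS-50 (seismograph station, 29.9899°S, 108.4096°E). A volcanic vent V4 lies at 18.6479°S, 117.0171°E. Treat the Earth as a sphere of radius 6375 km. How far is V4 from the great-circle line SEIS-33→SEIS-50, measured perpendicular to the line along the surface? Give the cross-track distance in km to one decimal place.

δ₁₃ = central angle SEIS-33→V4 = 0.112638 rad  (haversine)
θ₁₃ = bearing SEIS-33→V4 = 147.358°,  θ₁₂ = bearing SEIS-33→SEIS-50 = 194.473°
dₓₜ = R·arcsin(sin δ₁₃ · sin(θ₁₃ − θ₁₂)) = 6375·arcsin(0.11240·sin(-47.115°)) = -525.628 km
|dₓₜ| = 525.628 km

525.6 km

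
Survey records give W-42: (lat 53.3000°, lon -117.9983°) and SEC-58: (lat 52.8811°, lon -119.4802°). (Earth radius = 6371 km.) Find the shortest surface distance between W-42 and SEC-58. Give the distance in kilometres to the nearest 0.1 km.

Δφ = -0.4189°,  Δλ = -1.4819°
a = sin²(Δφ/2) + cos φ₁ cos φ₂ sin²(Δλ/2) = 0.000074
c = 2·arcsin(√a) = 0.017167 rad = 0.9836°
d = R·c = 6371 × 0.017167 = 109.4 km

109.4 km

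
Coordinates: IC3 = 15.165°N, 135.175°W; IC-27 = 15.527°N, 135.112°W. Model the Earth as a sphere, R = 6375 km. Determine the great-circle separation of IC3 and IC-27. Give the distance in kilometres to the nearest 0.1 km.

Δφ = 0.3620°,  Δλ = 0.0630°
a = sin²(Δφ/2) + cos φ₁ cos φ₂ sin²(Δλ/2) = 0.000010
c = 2·arcsin(√a) = 0.006406 rad = 0.3671°
d = R·c = 6375 × 0.006406 = 40.8 km

40.8 km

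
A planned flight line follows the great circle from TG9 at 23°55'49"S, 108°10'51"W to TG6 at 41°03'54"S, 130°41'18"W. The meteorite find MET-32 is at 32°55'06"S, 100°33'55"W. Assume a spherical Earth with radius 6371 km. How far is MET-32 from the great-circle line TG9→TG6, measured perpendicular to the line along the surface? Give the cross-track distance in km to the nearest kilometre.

TG9: φ = -23.93028°, λ = -108.18083°
TG6: φ = -41.06500°, λ = -130.68833°
MET-32: φ = -32.91833°, λ = -100.56528°
δ₁₃ = central angle TG9→MET-32 = 0.195487 rad  (haversine)
θ₁₃ = bearing TG9→MET-32 = 145.060°,  θ₁₂ = bearing TG9→TG6 = 222.235°
dₓₜ = R·arcsin(sin δ₁₃ · sin(θ₁₃ − θ₁₂)) = 6371·arcsin(0.19424·sin(-77.175°)) = -1213.993 km
|dₓₜ| = 1213.993 km

1214 km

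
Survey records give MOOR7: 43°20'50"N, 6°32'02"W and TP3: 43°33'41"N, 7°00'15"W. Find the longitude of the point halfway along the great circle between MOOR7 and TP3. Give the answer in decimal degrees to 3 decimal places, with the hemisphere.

MOOR7: φ = +43.34722°, λ = -6.53389°
TP3: φ = +43.56139°, λ = -7.00417°
Bx = cos φ₂ cos Δλ = 0.724612,  By = cos φ₂ sin Δλ = -0.005948
φₘ = atan2(sin φ₁ + sin φ₂, √((cos φ₁ + Bx)² + By²)) = 43.45455°
λₘ = λ₁ + atan2(By, cos φ₁ + Bx) = -6.76861°

6.769°W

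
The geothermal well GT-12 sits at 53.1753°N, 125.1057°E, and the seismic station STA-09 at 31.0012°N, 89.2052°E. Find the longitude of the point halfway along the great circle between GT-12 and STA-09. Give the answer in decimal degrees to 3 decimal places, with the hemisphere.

Bx = cos φ₂ cos Δλ = 0.694328,  By = cos φ₂ sin Δλ = -0.502619
φₘ = atan2(sin φ₁ + sin φ₂, √((cos φ₁ + Bx)² + By²)) = 43.46648°
λₘ = λ₁ + atan2(By, cos φ₁ + Bx) = 103.87387°

103.874°E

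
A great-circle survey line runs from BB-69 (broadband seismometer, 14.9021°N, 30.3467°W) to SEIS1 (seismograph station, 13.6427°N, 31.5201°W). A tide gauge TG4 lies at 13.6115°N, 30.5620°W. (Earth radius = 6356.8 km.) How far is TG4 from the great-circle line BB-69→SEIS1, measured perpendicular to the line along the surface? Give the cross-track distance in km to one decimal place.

δ₁₃ = central angle BB-69→TG4 = 0.022818 rad  (haversine)
θ₁₃ = bearing BB-69→TG4 = 189.211°,  θ₁₂ = bearing BB-69→SEIS1 = 222.227°
dₓₜ = R·arcsin(sin δ₁₃ · sin(θ₁₃ − θ₁₂)) = 6356.8·arcsin(0.02282·sin(-33.016°)) = -79.027 km
|dₓₜ| = 79.027 km

79.0 km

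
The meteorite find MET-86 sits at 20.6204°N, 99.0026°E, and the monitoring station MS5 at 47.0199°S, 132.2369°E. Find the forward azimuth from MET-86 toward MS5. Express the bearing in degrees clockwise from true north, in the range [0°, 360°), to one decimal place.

157.1°

Δλ = 33.2343°
y = sin Δλ · cos φ₂ = 0.373640
x = cos φ₁ sin φ₂ − sin φ₁ cos φ₂ cos Δλ = -0.885543
θ = atan2(y, x) = 157.1235° → 157.1235° (mod 360°)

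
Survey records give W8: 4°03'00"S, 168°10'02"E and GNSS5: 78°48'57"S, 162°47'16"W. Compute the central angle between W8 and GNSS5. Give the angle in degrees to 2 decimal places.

W8: φ = -4.05000°, λ = +168.16722°
GNSS5: φ = -78.81583°, λ = -162.78778°
Δφ = -74.7658°,  Δλ = 29.0450°
a = sin²(Δφ/2) + cos φ₁ cos φ₂ sin²(Δλ/2) = 0.380784
c = 2·arcsin(√a) = 1.330045 rad = 76.2060°

76.21°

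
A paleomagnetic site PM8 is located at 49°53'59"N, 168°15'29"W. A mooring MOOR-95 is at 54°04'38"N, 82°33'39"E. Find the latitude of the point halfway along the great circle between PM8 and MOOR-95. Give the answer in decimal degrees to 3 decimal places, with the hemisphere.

65.589°N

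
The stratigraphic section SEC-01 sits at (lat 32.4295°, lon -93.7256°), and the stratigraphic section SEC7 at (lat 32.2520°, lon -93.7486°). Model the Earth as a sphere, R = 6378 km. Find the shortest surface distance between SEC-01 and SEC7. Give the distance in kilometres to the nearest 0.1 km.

Δφ = -0.1775°,  Δλ = -0.0230°
a = sin²(Δφ/2) + cos φ₁ cos φ₂ sin²(Δλ/2) = 0.000002
c = 2·arcsin(√a) = 0.003116 rad = 0.1786°
d = R·c = 6378 × 0.003116 = 19.9 km

19.9 km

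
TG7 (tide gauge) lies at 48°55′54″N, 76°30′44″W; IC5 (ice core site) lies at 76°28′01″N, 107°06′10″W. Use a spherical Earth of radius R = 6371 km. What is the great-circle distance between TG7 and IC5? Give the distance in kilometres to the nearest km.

TG7: φ = +48.93167°, λ = -76.51222°
IC5: φ = +76.46694°, λ = -107.10278°
Δφ = 27.5353°,  Δλ = -30.5906°
a = sin²(Δφ/2) + cos φ₁ cos φ₂ sin²(Δλ/2) = 0.067335
c = 2·arcsin(√a) = 0.524986 rad = 30.0795°
d = R·c = 6371 × 0.524986 = 3344.7 km

3345 km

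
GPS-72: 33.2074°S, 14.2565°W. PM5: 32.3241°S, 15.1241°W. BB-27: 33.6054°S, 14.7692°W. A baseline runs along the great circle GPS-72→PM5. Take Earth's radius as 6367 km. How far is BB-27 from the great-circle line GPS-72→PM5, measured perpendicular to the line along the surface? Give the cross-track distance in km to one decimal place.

64.8 km

δ₁₃ = central angle GPS-72→BB-27 = 0.010201 rad  (haversine)
θ₁₃ = bearing GPS-72→BB-27 = 226.939°,  θ₁₂ = bearing GPS-72→PM5 = 320.210°
dₓₜ = R·arcsin(sin δ₁₃ · sin(θ₁₃ − θ₁₂)) = 6367·arcsin(0.01020·sin(-93.271°)) = -64.841 km
|dₓₜ| = 64.841 km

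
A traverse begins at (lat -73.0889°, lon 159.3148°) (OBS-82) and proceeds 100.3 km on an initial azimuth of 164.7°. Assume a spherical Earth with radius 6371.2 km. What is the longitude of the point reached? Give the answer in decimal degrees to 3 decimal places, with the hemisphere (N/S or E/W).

160.176°E

δ = d/R = 100.3/6371.2 = 0.015743 rad
φ₂ = arcsin(sin φ₁ cos δ + cos φ₁ sin δ cos θ)
   = arcsin(-0.95676·0.99988 + 0.29089·0.01574·-0.96456) = -73.95721°
λ₂ = λ₁ + atan2(sin θ sin δ cos φ₁, cos δ − sin φ₁ sin φ₂) = 160.17605°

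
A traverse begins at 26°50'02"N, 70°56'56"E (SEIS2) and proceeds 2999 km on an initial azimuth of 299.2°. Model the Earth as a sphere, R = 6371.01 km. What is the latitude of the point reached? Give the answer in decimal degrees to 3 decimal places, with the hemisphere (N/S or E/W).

36.852°N

SEIS2: φ = +26.83389°, λ = +70.94889°
δ = d/R = 2999/6371.01 = 0.470726 rad
φ₂ = arcsin(sin φ₁ cos δ + cos φ₁ sin δ cos θ)
   = arcsin(0.45141·0.89124 + 0.89232·0.45353·0.48786) = 36.85166°
λ₂ = λ₁ + atan2(sin θ sin δ cos φ₁, cos δ − sin φ₁ sin φ₂) = 41.29522°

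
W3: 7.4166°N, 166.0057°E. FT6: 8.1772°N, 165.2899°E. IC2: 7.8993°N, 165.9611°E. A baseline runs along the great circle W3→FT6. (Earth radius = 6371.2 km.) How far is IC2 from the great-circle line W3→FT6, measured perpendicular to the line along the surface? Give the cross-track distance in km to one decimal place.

δ₁₃ = central angle W3→IC2 = 0.008460 rad  (haversine)
θ₁₃ = bearing W3→IC2 = 354.771°,  θ₁₂ = bearing W3→FT6 = 317.052°
dₓₜ = R·arcsin(sin δ₁₃ · sin(θ₁₃ − θ₁₂)) = 6371.2·arcsin(0.00846·sin(37.719°)) = 32.975 km
|dₓₜ| = 32.975 km

33.0 km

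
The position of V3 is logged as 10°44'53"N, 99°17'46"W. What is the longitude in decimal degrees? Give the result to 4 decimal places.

99.2961°W

99° + 17′/60 + 46″/3600 = 99 + 0.28333 + 0.01278 = 99.2961°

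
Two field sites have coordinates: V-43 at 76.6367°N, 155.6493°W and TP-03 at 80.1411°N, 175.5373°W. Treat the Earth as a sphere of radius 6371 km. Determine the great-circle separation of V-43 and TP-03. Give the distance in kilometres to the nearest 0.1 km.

586.2 km

Δφ = 3.5044°,  Δλ = -19.8880°
a = sin²(Δφ/2) + cos φ₁ cos φ₂ sin²(Δλ/2) = 0.002115
c = 2·arcsin(√a) = 0.092012 rad = 5.2719°
d = R·c = 6371 × 0.092012 = 586.2 km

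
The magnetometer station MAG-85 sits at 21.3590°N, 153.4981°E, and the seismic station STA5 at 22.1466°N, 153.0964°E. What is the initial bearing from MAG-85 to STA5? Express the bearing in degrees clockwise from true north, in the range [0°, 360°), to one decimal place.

Δλ = -0.4017°
y = sin Δλ · cos φ₂ = -0.006494
x = cos φ₁ sin φ₂ − sin φ₁ cos φ₂ cos Δλ = 0.013754
θ = atan2(y, x) = -25.2733° → 334.7267° (mod 360°)

334.7°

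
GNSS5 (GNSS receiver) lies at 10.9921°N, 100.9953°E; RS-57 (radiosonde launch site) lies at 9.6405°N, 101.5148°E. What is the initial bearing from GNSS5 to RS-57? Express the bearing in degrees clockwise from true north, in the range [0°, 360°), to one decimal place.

Δλ = 0.5195°
y = sin Δλ · cos φ₂ = 0.008939
x = cos φ₁ sin φ₂ − sin φ₁ cos φ₂ cos Δλ = -0.023580
θ = atan2(y, x) = 159.2390° → 159.2390° (mod 360°)

159.2°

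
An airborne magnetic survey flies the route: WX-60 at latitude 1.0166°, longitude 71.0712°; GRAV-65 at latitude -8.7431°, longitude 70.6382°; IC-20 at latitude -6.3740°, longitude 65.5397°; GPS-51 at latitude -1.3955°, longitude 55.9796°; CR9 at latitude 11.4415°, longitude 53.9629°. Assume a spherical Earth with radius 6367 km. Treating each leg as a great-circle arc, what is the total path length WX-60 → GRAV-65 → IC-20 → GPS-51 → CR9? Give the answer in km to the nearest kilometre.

WX-60→GRAV-65: c = 0.170505 rad, d = 1085.61 km
GRAV-65→IC-20: c = 0.097416 rad, d = 620.25 km
IC-20→GPS-51: c = 0.187736 rad, d = 1195.32 km
GPS-51→CR9: c = 0.226763 rad, d = 1443.80 km
Total = 1085.61 + 620.25 + 1195.32 + 1443.80 = 4344.98 km

4345 km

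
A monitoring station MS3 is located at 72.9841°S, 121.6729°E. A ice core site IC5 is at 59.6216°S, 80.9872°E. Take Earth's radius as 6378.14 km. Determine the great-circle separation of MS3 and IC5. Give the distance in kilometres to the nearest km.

2273 km

Δφ = 13.3625°,  Δλ = -40.6857°
a = sin²(Δφ/2) + cos φ₁ cos φ₂ sin²(Δλ/2) = 0.031421
c = 2·arcsin(√a) = 0.356403 rad = 20.4204°
d = R·c = 6378.14 × 0.356403 = 2273.2 km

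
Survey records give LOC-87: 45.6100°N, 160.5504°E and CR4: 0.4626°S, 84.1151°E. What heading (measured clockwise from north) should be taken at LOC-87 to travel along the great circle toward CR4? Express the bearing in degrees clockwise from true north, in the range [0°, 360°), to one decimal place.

259.9°

Δλ = -76.4353°
y = sin Δλ · cos φ₂ = -0.972074
x = cos φ₁ sin φ₂ − sin φ₁ cos φ₂ cos Δλ = -0.173246
θ = atan2(y, x) = -100.1053° → 259.8947° (mod 360°)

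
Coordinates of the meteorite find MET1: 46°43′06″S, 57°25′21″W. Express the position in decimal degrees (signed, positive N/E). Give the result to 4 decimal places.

lat: 46.7183° S → -46.7183°
lon: 57.4225° W → -57.4225°

-46.7183°, -57.4225°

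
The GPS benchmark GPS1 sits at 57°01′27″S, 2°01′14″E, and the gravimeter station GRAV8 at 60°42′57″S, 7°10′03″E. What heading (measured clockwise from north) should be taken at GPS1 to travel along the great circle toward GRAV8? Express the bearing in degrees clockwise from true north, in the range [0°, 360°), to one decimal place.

GPS1: φ = -57.02417°, λ = +2.02056°
GRAV8: φ = -60.71583°, λ = +7.16750°
Δλ = 5.1469°
y = sin Δλ · cos φ₂ = 0.043881
x = cos φ₁ sin φ₂ − sin φ₁ cos φ₂ cos Δλ = -0.066042
θ = atan2(y, x) = 146.3982° → 146.3982° (mod 360°)

146.4°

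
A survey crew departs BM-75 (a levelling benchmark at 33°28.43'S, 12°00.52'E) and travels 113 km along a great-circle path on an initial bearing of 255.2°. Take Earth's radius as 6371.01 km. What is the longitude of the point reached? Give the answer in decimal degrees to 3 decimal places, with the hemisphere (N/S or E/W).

BM-75: φ = -33.47383°, λ = +12.00867°
δ = d/R = 113/6371.01 = 0.017737 rad
φ₂ = arcsin(sin φ₁ cos δ + cos φ₁ sin δ cos θ)
   = arcsin(-0.55156·0.99984 + 0.83414·0.01774·-0.25545) = -33.72783°
λ₂ = λ₁ + atan2(sin θ sin δ cos φ₁, cos δ − sin φ₁ sin φ₂) = 10.82729°

10.827°E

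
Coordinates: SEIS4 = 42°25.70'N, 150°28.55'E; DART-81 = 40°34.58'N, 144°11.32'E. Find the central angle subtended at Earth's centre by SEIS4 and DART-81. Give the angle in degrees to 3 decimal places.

5.058°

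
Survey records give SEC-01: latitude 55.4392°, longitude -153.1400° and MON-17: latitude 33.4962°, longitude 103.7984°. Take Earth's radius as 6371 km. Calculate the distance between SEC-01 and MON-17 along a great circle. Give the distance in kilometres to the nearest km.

7746 km

Δφ = -21.9430°,  Δλ = -103.0616°
a = sin²(Δφ/2) + cos φ₁ cos φ₂ sin²(Δλ/2) = 0.326212
c = 2·arcsin(√a) = 1.215812 rad = 69.6609°
d = R·c = 6371 × 1.215812 = 7745.9 km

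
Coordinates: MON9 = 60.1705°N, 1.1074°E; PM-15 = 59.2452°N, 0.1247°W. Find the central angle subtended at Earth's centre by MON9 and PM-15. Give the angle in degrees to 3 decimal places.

1.115°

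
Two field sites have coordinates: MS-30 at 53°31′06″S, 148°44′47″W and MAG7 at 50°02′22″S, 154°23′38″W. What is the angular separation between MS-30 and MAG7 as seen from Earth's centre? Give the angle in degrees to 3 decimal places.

4.928°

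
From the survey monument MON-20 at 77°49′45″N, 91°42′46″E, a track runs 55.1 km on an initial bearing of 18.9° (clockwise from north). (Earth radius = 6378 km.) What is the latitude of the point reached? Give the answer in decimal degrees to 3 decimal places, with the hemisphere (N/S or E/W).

MON-20: φ = +77.82917°, λ = +91.71278°
δ = d/R = 55.1/6378 = 0.008639 rad
φ₂ = arcsin(sin φ₁ cos δ + cos φ₁ sin δ cos θ)
   = arcsin(0.97752·0.99996 + 0.21083·0.00864·0.94609) = 78.29638°
λ₂ = λ₁ + atan2(sin θ sin δ cos φ₁, cos δ − sin φ₁ sin φ₂) = 92.50320°

78.296°N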